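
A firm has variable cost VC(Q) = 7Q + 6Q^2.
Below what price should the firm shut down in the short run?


AVC(Q) = VC(Q)/Q = 7 + 6Q
AVC is increasing in Q, so minimum AVC is at Q -> 0+.
Min AVC = 7
The firm should shut down if P < 7.

7


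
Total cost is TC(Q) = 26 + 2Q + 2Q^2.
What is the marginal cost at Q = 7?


MC = dTC/dQ = 2 + 2*2*Q
At Q = 7:
MC = 2 + 4*7
MC = 2 + 28 = 30

30


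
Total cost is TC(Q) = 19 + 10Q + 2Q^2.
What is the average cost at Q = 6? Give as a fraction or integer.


TC(6) = 19 + 10*6 + 2*6^2
TC(6) = 19 + 60 + 72 = 151
AC = TC/Q = 151/6 = 151/6

151/6


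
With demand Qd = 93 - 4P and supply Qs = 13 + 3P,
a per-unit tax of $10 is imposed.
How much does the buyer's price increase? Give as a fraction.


With a per-unit tax, the buyer's price increase depends on relative slopes.
Supply slope: d = 3, Demand slope: b = 4
Buyer's price increase = d * tax / (b + d)
= 3 * 10 / (4 + 3)
= 30 / 7 = 30/7

30/7


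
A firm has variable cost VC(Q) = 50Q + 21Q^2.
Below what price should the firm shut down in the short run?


AVC(Q) = VC(Q)/Q = 50 + 21Q
AVC is increasing in Q, so minimum AVC is at Q -> 0+.
Min AVC = 50
The firm should shut down if P < 50.

50


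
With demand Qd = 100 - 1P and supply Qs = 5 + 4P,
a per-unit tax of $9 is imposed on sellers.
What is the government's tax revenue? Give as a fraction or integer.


With tax on sellers, new supply: Qs' = 5 + 4(P - 9)
= 4P - 31
New equilibrium quantity:
Q_new = 369/5
Tax revenue = tax * Q_new = 9 * 369/5 = 3321/5

3321/5


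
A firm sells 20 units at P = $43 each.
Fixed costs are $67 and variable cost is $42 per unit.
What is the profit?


Total Revenue = P * Q = 43 * 20 = $860
Total Cost = FC + VC*Q = 67 + 42*20 = $907
Profit = TR - TC = 860 - 907 = $-47

$-47


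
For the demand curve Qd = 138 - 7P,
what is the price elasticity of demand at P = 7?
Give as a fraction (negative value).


dQ/dP = -7
At P = 7: Q = 138 - 7*7 = 89
E = (dQ/dP)(P/Q) = (-7)(7/89) = -49/89

-49/89


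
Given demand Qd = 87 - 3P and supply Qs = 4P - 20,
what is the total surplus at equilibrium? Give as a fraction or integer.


Find equilibrium: 87 - 3P = 4P - 20
87 + 20 = 7P
P* = 107/7 = 107/7
Q* = 4*107/7 - 20 = 288/7
Inverse demand: P = 29 - Q/3, so P_max = 29
Inverse supply: P = 5 + Q/4, so P_min = 5
CS = (1/2) * 288/7 * (29 - 107/7) = 13824/49
PS = (1/2) * 288/7 * (107/7 - 5) = 10368/49
TS = CS + PS = 13824/49 + 10368/49 = 3456/7

3456/7


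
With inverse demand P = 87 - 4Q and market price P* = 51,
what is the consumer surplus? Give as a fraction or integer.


Maximum willingness to pay (at Q=0): P_max = 87
Quantity demanded at P* = 51:
Q* = (87 - 51)/4 = 9
CS = (1/2) * Q* * (P_max - P*)
CS = (1/2) * 9 * (87 - 51)
CS = (1/2) * 9 * 36 = 162

162


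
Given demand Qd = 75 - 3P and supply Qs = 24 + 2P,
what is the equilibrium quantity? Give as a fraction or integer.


First find equilibrium price:
75 - 3P = 24 + 2P
P* = 51/5 = 51/5
Then substitute into demand:
Q* = 75 - 3 * 51/5 = 222/5

222/5


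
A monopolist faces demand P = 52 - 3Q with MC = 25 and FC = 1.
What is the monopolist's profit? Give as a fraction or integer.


MR = MC: 52 - 6Q = 25
Q* = 9/2
P* = 52 - 3*9/2 = 77/2
Profit = (P* - MC)*Q* - FC
= (77/2 - 25)*9/2 - 1
= 27/2*9/2 - 1
= 243/4 - 1 = 239/4

239/4


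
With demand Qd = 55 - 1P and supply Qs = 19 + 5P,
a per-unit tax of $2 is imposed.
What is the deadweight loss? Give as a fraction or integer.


Pre-tax equilibrium quantity: Q* = 49
Post-tax equilibrium quantity: Q_tax = 142/3
Reduction in quantity: Q* - Q_tax = 5/3
DWL = (1/2) * tax * (Q* - Q_tax)
DWL = (1/2) * 2 * 5/3 = 5/3

5/3


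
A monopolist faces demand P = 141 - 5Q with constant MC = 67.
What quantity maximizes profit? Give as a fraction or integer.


TR = P*Q = (141 - 5Q)Q = 141Q - 5Q^2
MR = dTR/dQ = 141 - 10Q
Set MR = MC:
141 - 10Q = 67
74 = 10Q
Q* = 74/10 = 37/5

37/5


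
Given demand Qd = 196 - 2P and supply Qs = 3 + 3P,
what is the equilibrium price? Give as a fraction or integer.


At equilibrium, Qd = Qs.
196 - 2P = 3 + 3P
196 - 3 = 2P + 3P
193 = 5P
P* = 193/5 = 193/5

193/5


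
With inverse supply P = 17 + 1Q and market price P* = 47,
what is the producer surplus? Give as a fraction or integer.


Minimum supply price (at Q=0): P_min = 17
Quantity supplied at P* = 47:
Q* = (47 - 17)/1 = 30
PS = (1/2) * Q* * (P* - P_min)
PS = (1/2) * 30 * (47 - 17)
PS = (1/2) * 30 * 30 = 450

450


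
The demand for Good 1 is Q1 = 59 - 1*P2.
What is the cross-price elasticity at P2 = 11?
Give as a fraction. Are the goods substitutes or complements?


dQ1/dP2 = -1
At P2 = 11: Q1 = 59 - 1*11 = 48
Exy = (dQ1/dP2)(P2/Q1) = -1 * 11 / 48 = -11/48
Since Exy < 0, the goods are complements.

-11/48 (complements)


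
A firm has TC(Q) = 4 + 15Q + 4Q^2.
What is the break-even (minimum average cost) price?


AC(Q) = 4/Q + 15 + 4Q
To minimize: dAC/dQ = -4/Q^2 + 4 = 0
Q^2 = 4/4 = 1
Q* = 1
Min AC = 4/1 + 15 + 4*1
Min AC = 4 + 15 + 4 = 23

23


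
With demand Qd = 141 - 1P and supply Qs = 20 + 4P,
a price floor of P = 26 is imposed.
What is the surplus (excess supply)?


At P = 26:
Qd = 141 - 1*26 = 115
Qs = 20 + 4*26 = 124
Surplus = Qs - Qd = 124 - 115 = 9

9


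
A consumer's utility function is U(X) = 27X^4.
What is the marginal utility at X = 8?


MU = dU/dX = 27*4*X^(4-1)
MU = 108*X^3
At X = 8:
MU = 108 * 8^3
MU = 108 * 512 = 55296

55296


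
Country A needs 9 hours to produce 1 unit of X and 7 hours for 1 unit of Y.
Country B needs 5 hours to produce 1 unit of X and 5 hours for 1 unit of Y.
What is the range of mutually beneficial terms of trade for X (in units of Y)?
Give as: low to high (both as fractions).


Opportunity cost of X for Country A = hours_X / hours_Y = 9/7 = 9/7 units of Y
Opportunity cost of X for Country B = hours_X / hours_Y = 5/5 = 1 units of Y
Terms of trade must be between the two opportunity costs.
Range: 1 to 9/7

1 to 9/7


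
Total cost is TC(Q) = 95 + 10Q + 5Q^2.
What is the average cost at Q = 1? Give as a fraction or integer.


TC(1) = 95 + 10*1 + 5*1^2
TC(1) = 95 + 10 + 5 = 110
AC = TC/Q = 110/1 = 110

110


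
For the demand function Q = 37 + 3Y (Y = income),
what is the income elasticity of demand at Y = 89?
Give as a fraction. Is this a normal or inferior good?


dQ/dY = 3
At Y = 89: Q = 37 + 3*89 = 304
Ey = (dQ/dY)(Y/Q) = 3 * 89 / 304 = 267/304
Since Ey > 0, this is a normal good.

267/304 (normal good)


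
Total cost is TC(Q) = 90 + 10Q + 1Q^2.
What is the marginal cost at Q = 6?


MC = dTC/dQ = 10 + 2*1*Q
At Q = 6:
MC = 10 + 2*6
MC = 10 + 12 = 22

22


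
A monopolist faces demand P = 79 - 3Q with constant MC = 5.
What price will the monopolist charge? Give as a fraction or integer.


MR = 79 - 6Q
Set MR = MC: 79 - 6Q = 5
Q* = 37/3
Substitute into demand:
P* = 79 - 3*37/3 = 42

42


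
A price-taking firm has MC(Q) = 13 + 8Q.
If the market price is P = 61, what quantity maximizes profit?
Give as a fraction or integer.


In perfect competition, profit is maximized where P = MC.
61 = 13 + 8Q
48 = 8Q
Q* = 48/8 = 6

6


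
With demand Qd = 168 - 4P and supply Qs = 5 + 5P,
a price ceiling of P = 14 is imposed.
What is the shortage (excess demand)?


At P = 14:
Qd = 168 - 4*14 = 112
Qs = 5 + 5*14 = 75
Shortage = Qd - Qs = 112 - 75 = 37

37


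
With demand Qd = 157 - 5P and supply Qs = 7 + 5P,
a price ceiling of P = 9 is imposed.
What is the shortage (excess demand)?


At P = 9:
Qd = 157 - 5*9 = 112
Qs = 7 + 5*9 = 52
Shortage = Qd - Qs = 112 - 52 = 60

60


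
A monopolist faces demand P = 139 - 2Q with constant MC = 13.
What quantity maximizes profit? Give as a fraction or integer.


TR = P*Q = (139 - 2Q)Q = 139Q - 2Q^2
MR = dTR/dQ = 139 - 4Q
Set MR = MC:
139 - 4Q = 13
126 = 4Q
Q* = 126/4 = 63/2

63/2


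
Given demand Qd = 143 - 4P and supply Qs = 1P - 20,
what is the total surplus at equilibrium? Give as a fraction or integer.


Find equilibrium: 143 - 4P = 1P - 20
143 + 20 = 5P
P* = 163/5 = 163/5
Q* = 1*163/5 - 20 = 63/5
Inverse demand: P = 143/4 - Q/4, so P_max = 143/4
Inverse supply: P = 20 + Q/1, so P_min = 20
CS = (1/2) * 63/5 * (143/4 - 163/5) = 3969/200
PS = (1/2) * 63/5 * (163/5 - 20) = 3969/50
TS = CS + PS = 3969/200 + 3969/50 = 3969/40

3969/40


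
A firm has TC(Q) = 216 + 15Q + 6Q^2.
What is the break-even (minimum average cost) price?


AC(Q) = 216/Q + 15 + 6Q
To minimize: dAC/dQ = -216/Q^2 + 6 = 0
Q^2 = 216/6 = 36
Q* = 6
Min AC = 216/6 + 15 + 6*6
Min AC = 36 + 15 + 36 = 87

87


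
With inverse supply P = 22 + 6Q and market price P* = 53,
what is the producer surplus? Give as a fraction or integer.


Minimum supply price (at Q=0): P_min = 22
Quantity supplied at P* = 53:
Q* = (53 - 22)/6 = 31/6
PS = (1/2) * Q* * (P* - P_min)
PS = (1/2) * 31/6 * (53 - 22)
PS = (1/2) * 31/6 * 31 = 961/12

961/12


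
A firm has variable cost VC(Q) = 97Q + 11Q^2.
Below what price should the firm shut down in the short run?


AVC(Q) = VC(Q)/Q = 97 + 11Q
AVC is increasing in Q, so minimum AVC is at Q -> 0+.
Min AVC = 97
The firm should shut down if P < 97.

97


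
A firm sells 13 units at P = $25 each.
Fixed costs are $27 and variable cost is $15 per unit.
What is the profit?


Total Revenue = P * Q = 25 * 13 = $325
Total Cost = FC + VC*Q = 27 + 15*13 = $222
Profit = TR - TC = 325 - 222 = $103

$103


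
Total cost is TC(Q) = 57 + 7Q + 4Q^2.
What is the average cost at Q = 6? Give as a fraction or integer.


TC(6) = 57 + 7*6 + 4*6^2
TC(6) = 57 + 42 + 144 = 243
AC = TC/Q = 243/6 = 81/2

81/2


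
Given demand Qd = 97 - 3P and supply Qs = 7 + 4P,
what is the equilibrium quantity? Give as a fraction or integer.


First find equilibrium price:
97 - 3P = 7 + 4P
P* = 90/7 = 90/7
Then substitute into demand:
Q* = 97 - 3 * 90/7 = 409/7

409/7


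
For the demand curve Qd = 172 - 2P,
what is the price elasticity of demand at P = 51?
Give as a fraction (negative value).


dQ/dP = -2
At P = 51: Q = 172 - 2*51 = 70
E = (dQ/dP)(P/Q) = (-2)(51/70) = -51/35

-51/35


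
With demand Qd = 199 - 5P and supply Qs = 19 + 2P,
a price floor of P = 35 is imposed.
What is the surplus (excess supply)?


At P = 35:
Qd = 199 - 5*35 = 24
Qs = 19 + 2*35 = 89
Surplus = Qs - Qd = 89 - 24 = 65

65


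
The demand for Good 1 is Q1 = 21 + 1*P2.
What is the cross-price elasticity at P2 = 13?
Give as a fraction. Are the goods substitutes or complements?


dQ1/dP2 = 1
At P2 = 13: Q1 = 21 + 1*13 = 34
Exy = (dQ1/dP2)(P2/Q1) = 1 * 13 / 34 = 13/34
Since Exy > 0, the goods are substitutes.

13/34 (substitutes)


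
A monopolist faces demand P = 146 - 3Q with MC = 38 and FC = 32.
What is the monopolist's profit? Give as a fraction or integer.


MR = MC: 146 - 6Q = 38
Q* = 18
P* = 146 - 3*18 = 92
Profit = (P* - MC)*Q* - FC
= (92 - 38)*18 - 32
= 54*18 - 32
= 972 - 32 = 940

940


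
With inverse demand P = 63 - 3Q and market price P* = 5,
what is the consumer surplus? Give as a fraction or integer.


Maximum willingness to pay (at Q=0): P_max = 63
Quantity demanded at P* = 5:
Q* = (63 - 5)/3 = 58/3
CS = (1/2) * Q* * (P_max - P*)
CS = (1/2) * 58/3 * (63 - 5)
CS = (1/2) * 58/3 * 58 = 1682/3

1682/3


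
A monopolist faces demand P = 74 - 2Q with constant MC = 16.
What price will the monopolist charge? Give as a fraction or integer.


MR = 74 - 4Q
Set MR = MC: 74 - 4Q = 16
Q* = 29/2
Substitute into demand:
P* = 74 - 2*29/2 = 45

45


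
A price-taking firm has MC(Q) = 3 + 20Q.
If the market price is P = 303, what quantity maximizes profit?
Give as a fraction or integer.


In perfect competition, profit is maximized where P = MC.
303 = 3 + 20Q
300 = 20Q
Q* = 300/20 = 15

15


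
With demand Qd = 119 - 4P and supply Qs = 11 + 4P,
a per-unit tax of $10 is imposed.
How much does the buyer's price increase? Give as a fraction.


With a per-unit tax, the buyer's price increase depends on relative slopes.
Supply slope: d = 4, Demand slope: b = 4
Buyer's price increase = d * tax / (b + d)
= 4 * 10 / (4 + 4)
= 40 / 8 = 5

5


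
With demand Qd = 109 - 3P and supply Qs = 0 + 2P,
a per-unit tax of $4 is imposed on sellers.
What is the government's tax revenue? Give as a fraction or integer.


With tax on sellers, new supply: Qs' = 0 + 2(P - 4)
= 2P - 8
New equilibrium quantity:
Q_new = 194/5
Tax revenue = tax * Q_new = 4 * 194/5 = 776/5

776/5


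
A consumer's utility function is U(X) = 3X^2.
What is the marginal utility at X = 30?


MU = dU/dX = 3*2*X^(2-1)
MU = 6*X^1
At X = 30:
MU = 6 * 30^1
MU = 6 * 30 = 180

180


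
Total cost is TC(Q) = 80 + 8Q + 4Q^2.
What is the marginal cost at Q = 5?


MC = dTC/dQ = 8 + 2*4*Q
At Q = 5:
MC = 8 + 8*5
MC = 8 + 40 = 48

48


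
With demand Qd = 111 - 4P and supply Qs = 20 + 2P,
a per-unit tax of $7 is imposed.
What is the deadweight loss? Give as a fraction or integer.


Pre-tax equilibrium quantity: Q* = 151/3
Post-tax equilibrium quantity: Q_tax = 41
Reduction in quantity: Q* - Q_tax = 28/3
DWL = (1/2) * tax * (Q* - Q_tax)
DWL = (1/2) * 7 * 28/3 = 98/3

98/3


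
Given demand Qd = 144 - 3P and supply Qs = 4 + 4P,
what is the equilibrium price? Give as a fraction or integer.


At equilibrium, Qd = Qs.
144 - 3P = 4 + 4P
144 - 4 = 3P + 4P
140 = 7P
P* = 140/7 = 20

20


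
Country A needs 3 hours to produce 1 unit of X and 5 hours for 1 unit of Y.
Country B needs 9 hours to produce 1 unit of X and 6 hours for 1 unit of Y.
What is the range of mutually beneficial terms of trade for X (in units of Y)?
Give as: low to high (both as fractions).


Opportunity cost of X for Country A = hours_X / hours_Y = 3/5 = 3/5 units of Y
Opportunity cost of X for Country B = hours_X / hours_Y = 9/6 = 3/2 units of Y
Terms of trade must be between the two opportunity costs.
Range: 3/5 to 3/2

3/5 to 3/2


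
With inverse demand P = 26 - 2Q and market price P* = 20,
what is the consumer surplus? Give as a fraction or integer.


Maximum willingness to pay (at Q=0): P_max = 26
Quantity demanded at P* = 20:
Q* = (26 - 20)/2 = 3
CS = (1/2) * Q* * (P_max - P*)
CS = (1/2) * 3 * (26 - 20)
CS = (1/2) * 3 * 6 = 9

9


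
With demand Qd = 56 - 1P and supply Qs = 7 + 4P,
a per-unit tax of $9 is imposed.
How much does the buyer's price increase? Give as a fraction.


With a per-unit tax, the buyer's price increase depends on relative slopes.
Supply slope: d = 4, Demand slope: b = 1
Buyer's price increase = d * tax / (b + d)
= 4 * 9 / (1 + 4)
= 36 / 5 = 36/5

36/5


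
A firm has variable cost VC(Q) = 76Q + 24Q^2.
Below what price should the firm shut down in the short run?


AVC(Q) = VC(Q)/Q = 76 + 24Q
AVC is increasing in Q, so minimum AVC is at Q -> 0+.
Min AVC = 76
The firm should shut down if P < 76.

76


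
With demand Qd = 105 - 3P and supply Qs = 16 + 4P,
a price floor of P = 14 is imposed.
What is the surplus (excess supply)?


At P = 14:
Qd = 105 - 3*14 = 63
Qs = 16 + 4*14 = 72
Surplus = Qs - Qd = 72 - 63 = 9

9


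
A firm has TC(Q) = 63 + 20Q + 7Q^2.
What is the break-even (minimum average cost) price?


AC(Q) = 63/Q + 20 + 7Q
To minimize: dAC/dQ = -63/Q^2 + 7 = 0
Q^2 = 63/7 = 9
Q* = 3
Min AC = 63/3 + 20 + 7*3
Min AC = 21 + 20 + 21 = 62

62


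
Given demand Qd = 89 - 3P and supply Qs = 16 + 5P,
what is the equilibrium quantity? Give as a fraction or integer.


First find equilibrium price:
89 - 3P = 16 + 5P
P* = 73/8 = 73/8
Then substitute into demand:
Q* = 89 - 3 * 73/8 = 493/8

493/8


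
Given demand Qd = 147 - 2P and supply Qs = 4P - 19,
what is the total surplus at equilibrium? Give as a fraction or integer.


Find equilibrium: 147 - 2P = 4P - 19
147 + 19 = 6P
P* = 166/6 = 83/3
Q* = 4*83/3 - 19 = 275/3
Inverse demand: P = 147/2 - Q/2, so P_max = 147/2
Inverse supply: P = 19/4 + Q/4, so P_min = 19/4
CS = (1/2) * 275/3 * (147/2 - 83/3) = 75625/36
PS = (1/2) * 275/3 * (83/3 - 19/4) = 75625/72
TS = CS + PS = 75625/36 + 75625/72 = 75625/24

75625/24


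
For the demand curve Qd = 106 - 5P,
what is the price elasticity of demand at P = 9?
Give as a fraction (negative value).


dQ/dP = -5
At P = 9: Q = 106 - 5*9 = 61
E = (dQ/dP)(P/Q) = (-5)(9/61) = -45/61

-45/61


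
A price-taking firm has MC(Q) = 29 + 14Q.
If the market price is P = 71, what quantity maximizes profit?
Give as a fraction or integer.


In perfect competition, profit is maximized where P = MC.
71 = 29 + 14Q
42 = 14Q
Q* = 42/14 = 3

3


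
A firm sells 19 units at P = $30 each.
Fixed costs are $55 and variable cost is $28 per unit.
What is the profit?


Total Revenue = P * Q = 30 * 19 = $570
Total Cost = FC + VC*Q = 55 + 28*19 = $587
Profit = TR - TC = 570 - 587 = $-17

$-17


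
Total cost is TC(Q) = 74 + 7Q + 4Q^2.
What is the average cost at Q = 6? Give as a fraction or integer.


TC(6) = 74 + 7*6 + 4*6^2
TC(6) = 74 + 42 + 144 = 260
AC = TC/Q = 260/6 = 130/3

130/3


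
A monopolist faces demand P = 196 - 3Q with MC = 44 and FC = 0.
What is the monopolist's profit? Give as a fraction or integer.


MR = MC: 196 - 6Q = 44
Q* = 76/3
P* = 196 - 3*76/3 = 120
Profit = (P* - MC)*Q* - FC
= (120 - 44)*76/3 - 0
= 76*76/3 - 0
= 5776/3 - 0 = 5776/3

5776/3


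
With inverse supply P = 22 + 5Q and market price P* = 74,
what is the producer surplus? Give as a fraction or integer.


Minimum supply price (at Q=0): P_min = 22
Quantity supplied at P* = 74:
Q* = (74 - 22)/5 = 52/5
PS = (1/2) * Q* * (P* - P_min)
PS = (1/2) * 52/5 * (74 - 22)
PS = (1/2) * 52/5 * 52 = 1352/5

1352/5


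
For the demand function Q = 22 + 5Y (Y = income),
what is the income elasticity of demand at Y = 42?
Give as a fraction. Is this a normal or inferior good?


dQ/dY = 5
At Y = 42: Q = 22 + 5*42 = 232
Ey = (dQ/dY)(Y/Q) = 5 * 42 / 232 = 105/116
Since Ey > 0, this is a normal good.

105/116 (normal good)


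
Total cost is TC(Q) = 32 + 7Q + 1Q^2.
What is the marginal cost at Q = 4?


MC = dTC/dQ = 7 + 2*1*Q
At Q = 4:
MC = 7 + 2*4
MC = 7 + 8 = 15

15


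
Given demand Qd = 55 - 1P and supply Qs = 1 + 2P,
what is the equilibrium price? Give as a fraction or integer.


At equilibrium, Qd = Qs.
55 - 1P = 1 + 2P
55 - 1 = 1P + 2P
54 = 3P
P* = 54/3 = 18

18


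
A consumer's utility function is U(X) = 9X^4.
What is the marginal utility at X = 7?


MU = dU/dX = 9*4*X^(4-1)
MU = 36*X^3
At X = 7:
MU = 36 * 7^3
MU = 36 * 343 = 12348

12348


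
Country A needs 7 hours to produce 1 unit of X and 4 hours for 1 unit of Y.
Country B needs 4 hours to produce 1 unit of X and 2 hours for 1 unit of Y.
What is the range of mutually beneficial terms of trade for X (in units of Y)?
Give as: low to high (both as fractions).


Opportunity cost of X for Country A = hours_X / hours_Y = 7/4 = 7/4 units of Y
Opportunity cost of X for Country B = hours_X / hours_Y = 4/2 = 2 units of Y
Terms of trade must be between the two opportunity costs.
Range: 7/4 to 2

7/4 to 2


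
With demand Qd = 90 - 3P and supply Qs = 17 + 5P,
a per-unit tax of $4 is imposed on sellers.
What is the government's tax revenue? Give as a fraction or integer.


With tax on sellers, new supply: Qs' = 17 + 5(P - 4)
= 5P - 3
New equilibrium quantity:
Q_new = 441/8
Tax revenue = tax * Q_new = 4 * 441/8 = 441/2

441/2


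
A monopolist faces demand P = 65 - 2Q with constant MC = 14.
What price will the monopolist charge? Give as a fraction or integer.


MR = 65 - 4Q
Set MR = MC: 65 - 4Q = 14
Q* = 51/4
Substitute into demand:
P* = 65 - 2*51/4 = 79/2

79/2


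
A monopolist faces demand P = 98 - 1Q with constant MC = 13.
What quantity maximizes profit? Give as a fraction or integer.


TR = P*Q = (98 - 1Q)Q = 98Q - 1Q^2
MR = dTR/dQ = 98 - 2Q
Set MR = MC:
98 - 2Q = 13
85 = 2Q
Q* = 85/2 = 85/2

85/2


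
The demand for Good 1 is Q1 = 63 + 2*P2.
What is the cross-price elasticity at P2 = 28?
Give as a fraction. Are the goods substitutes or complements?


dQ1/dP2 = 2
At P2 = 28: Q1 = 63 + 2*28 = 119
Exy = (dQ1/dP2)(P2/Q1) = 2 * 28 / 119 = 8/17
Since Exy > 0, the goods are substitutes.

8/17 (substitutes)


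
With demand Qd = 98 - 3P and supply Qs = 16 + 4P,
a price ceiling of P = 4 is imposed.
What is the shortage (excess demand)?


At P = 4:
Qd = 98 - 3*4 = 86
Qs = 16 + 4*4 = 32
Shortage = Qd - Qs = 86 - 32 = 54

54


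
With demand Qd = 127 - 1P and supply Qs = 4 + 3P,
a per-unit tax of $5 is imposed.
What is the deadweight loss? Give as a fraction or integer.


Pre-tax equilibrium quantity: Q* = 385/4
Post-tax equilibrium quantity: Q_tax = 185/2
Reduction in quantity: Q* - Q_tax = 15/4
DWL = (1/2) * tax * (Q* - Q_tax)
DWL = (1/2) * 5 * 15/4 = 75/8

75/8


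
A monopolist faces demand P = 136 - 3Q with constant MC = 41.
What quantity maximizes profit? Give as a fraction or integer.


TR = P*Q = (136 - 3Q)Q = 136Q - 3Q^2
MR = dTR/dQ = 136 - 6Q
Set MR = MC:
136 - 6Q = 41
95 = 6Q
Q* = 95/6 = 95/6

95/6


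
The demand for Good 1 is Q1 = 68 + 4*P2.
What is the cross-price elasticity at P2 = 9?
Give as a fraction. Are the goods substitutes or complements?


dQ1/dP2 = 4
At P2 = 9: Q1 = 68 + 4*9 = 104
Exy = (dQ1/dP2)(P2/Q1) = 4 * 9 / 104 = 9/26
Since Exy > 0, the goods are substitutes.

9/26 (substitutes)


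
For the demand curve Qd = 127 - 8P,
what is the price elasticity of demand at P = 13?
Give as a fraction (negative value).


dQ/dP = -8
At P = 13: Q = 127 - 8*13 = 23
E = (dQ/dP)(P/Q) = (-8)(13/23) = -104/23

-104/23


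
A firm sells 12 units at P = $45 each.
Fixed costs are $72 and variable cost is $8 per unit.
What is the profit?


Total Revenue = P * Q = 45 * 12 = $540
Total Cost = FC + VC*Q = 72 + 8*12 = $168
Profit = TR - TC = 540 - 168 = $372

$372


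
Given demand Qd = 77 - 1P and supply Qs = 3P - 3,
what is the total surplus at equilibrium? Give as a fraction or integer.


Find equilibrium: 77 - 1P = 3P - 3
77 + 3 = 4P
P* = 80/4 = 20
Q* = 3*20 - 3 = 57
Inverse demand: P = 77 - Q/1, so P_max = 77
Inverse supply: P = 1 + Q/3, so P_min = 1
CS = (1/2) * 57 * (77 - 20) = 3249/2
PS = (1/2) * 57 * (20 - 1) = 1083/2
TS = CS + PS = 3249/2 + 1083/2 = 2166

2166


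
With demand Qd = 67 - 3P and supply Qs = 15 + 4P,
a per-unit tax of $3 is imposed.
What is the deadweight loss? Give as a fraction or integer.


Pre-tax equilibrium quantity: Q* = 313/7
Post-tax equilibrium quantity: Q_tax = 277/7
Reduction in quantity: Q* - Q_tax = 36/7
DWL = (1/2) * tax * (Q* - Q_tax)
DWL = (1/2) * 3 * 36/7 = 54/7

54/7


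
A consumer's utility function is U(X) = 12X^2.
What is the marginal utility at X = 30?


MU = dU/dX = 12*2*X^(2-1)
MU = 24*X^1
At X = 30:
MU = 24 * 30^1
MU = 24 * 30 = 720

720


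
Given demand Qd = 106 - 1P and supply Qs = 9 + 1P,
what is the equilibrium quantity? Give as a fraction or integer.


First find equilibrium price:
106 - 1P = 9 + 1P
P* = 97/2 = 97/2
Then substitute into demand:
Q* = 106 - 1 * 97/2 = 115/2

115/2


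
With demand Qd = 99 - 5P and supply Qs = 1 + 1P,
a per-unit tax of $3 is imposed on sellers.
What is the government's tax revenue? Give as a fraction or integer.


With tax on sellers, new supply: Qs' = 1 + 1(P - 3)
= 1P - 2
New equilibrium quantity:
Q_new = 89/6
Tax revenue = tax * Q_new = 3 * 89/6 = 89/2

89/2


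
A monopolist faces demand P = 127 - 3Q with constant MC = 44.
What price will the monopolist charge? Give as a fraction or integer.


MR = 127 - 6Q
Set MR = MC: 127 - 6Q = 44
Q* = 83/6
Substitute into demand:
P* = 127 - 3*83/6 = 171/2

171/2


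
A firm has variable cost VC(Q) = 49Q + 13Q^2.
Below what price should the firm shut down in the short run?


AVC(Q) = VC(Q)/Q = 49 + 13Q
AVC is increasing in Q, so minimum AVC is at Q -> 0+.
Min AVC = 49
The firm should shut down if P < 49.

49


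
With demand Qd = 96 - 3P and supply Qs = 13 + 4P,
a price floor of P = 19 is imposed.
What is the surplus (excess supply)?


At P = 19:
Qd = 96 - 3*19 = 39
Qs = 13 + 4*19 = 89
Surplus = Qs - Qd = 89 - 39 = 50

50


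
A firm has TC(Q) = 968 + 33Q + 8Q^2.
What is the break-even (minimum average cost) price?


AC(Q) = 968/Q + 33 + 8Q
To minimize: dAC/dQ = -968/Q^2 + 8 = 0
Q^2 = 968/8 = 121
Q* = 11
Min AC = 968/11 + 33 + 8*11
Min AC = 88 + 33 + 88 = 209

209


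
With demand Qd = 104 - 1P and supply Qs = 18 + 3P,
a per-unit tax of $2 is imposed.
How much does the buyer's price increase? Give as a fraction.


With a per-unit tax, the buyer's price increase depends on relative slopes.
Supply slope: d = 3, Demand slope: b = 1
Buyer's price increase = d * tax / (b + d)
= 3 * 2 / (1 + 3)
= 6 / 4 = 3/2

3/2


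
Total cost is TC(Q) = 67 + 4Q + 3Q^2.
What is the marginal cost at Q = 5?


MC = dTC/dQ = 4 + 2*3*Q
At Q = 5:
MC = 4 + 6*5
MC = 4 + 30 = 34

34


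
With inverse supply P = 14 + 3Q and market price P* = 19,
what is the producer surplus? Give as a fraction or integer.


Minimum supply price (at Q=0): P_min = 14
Quantity supplied at P* = 19:
Q* = (19 - 14)/3 = 5/3
PS = (1/2) * Q* * (P* - P_min)
PS = (1/2) * 5/3 * (19 - 14)
PS = (1/2) * 5/3 * 5 = 25/6

25/6


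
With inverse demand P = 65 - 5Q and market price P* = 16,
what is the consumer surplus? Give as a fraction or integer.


Maximum willingness to pay (at Q=0): P_max = 65
Quantity demanded at P* = 16:
Q* = (65 - 16)/5 = 49/5
CS = (1/2) * Q* * (P_max - P*)
CS = (1/2) * 49/5 * (65 - 16)
CS = (1/2) * 49/5 * 49 = 2401/10

2401/10


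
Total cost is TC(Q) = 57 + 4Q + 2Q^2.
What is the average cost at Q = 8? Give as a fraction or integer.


TC(8) = 57 + 4*8 + 2*8^2
TC(8) = 57 + 32 + 128 = 217
AC = TC/Q = 217/8 = 217/8

217/8


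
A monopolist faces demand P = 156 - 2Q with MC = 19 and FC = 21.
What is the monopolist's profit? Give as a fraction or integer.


MR = MC: 156 - 4Q = 19
Q* = 137/4
P* = 156 - 2*137/4 = 175/2
Profit = (P* - MC)*Q* - FC
= (175/2 - 19)*137/4 - 21
= 137/2*137/4 - 21
= 18769/8 - 21 = 18601/8

18601/8


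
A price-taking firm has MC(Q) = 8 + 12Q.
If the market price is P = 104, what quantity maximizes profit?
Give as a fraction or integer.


In perfect competition, profit is maximized where P = MC.
104 = 8 + 12Q
96 = 12Q
Q* = 96/12 = 8

8


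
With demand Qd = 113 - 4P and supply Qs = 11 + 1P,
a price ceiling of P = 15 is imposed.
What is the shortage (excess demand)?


At P = 15:
Qd = 113 - 4*15 = 53
Qs = 11 + 1*15 = 26
Shortage = Qd - Qs = 53 - 26 = 27

27


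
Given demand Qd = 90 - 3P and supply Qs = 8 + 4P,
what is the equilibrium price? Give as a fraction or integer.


At equilibrium, Qd = Qs.
90 - 3P = 8 + 4P
90 - 8 = 3P + 4P
82 = 7P
P* = 82/7 = 82/7

82/7


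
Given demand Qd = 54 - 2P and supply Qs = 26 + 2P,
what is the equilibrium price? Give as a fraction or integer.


At equilibrium, Qd = Qs.
54 - 2P = 26 + 2P
54 - 26 = 2P + 2P
28 = 4P
P* = 28/4 = 7

7


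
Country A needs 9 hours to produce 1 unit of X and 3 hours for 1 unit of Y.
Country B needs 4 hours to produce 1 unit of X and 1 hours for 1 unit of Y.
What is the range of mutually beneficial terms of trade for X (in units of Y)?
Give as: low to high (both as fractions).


Opportunity cost of X for Country A = hours_X / hours_Y = 9/3 = 3 units of Y
Opportunity cost of X for Country B = hours_X / hours_Y = 4/1 = 4 units of Y
Terms of trade must be between the two opportunity costs.
Range: 3 to 4

3 to 4


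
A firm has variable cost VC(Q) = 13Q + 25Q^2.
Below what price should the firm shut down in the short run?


AVC(Q) = VC(Q)/Q = 13 + 25Q
AVC is increasing in Q, so minimum AVC is at Q -> 0+.
Min AVC = 13
The firm should shut down if P < 13.

13


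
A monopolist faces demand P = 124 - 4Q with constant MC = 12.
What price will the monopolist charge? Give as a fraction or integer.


MR = 124 - 8Q
Set MR = MC: 124 - 8Q = 12
Q* = 14
Substitute into demand:
P* = 124 - 4*14 = 68

68


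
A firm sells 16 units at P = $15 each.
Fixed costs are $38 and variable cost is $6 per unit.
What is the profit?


Total Revenue = P * Q = 15 * 16 = $240
Total Cost = FC + VC*Q = 38 + 6*16 = $134
Profit = TR - TC = 240 - 134 = $106

$106


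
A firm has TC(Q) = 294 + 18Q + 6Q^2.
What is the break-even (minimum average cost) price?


AC(Q) = 294/Q + 18 + 6Q
To minimize: dAC/dQ = -294/Q^2 + 6 = 0
Q^2 = 294/6 = 49
Q* = 7
Min AC = 294/7 + 18 + 6*7
Min AC = 42 + 18 + 42 = 102

102


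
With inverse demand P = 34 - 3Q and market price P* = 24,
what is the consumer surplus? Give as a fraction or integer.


Maximum willingness to pay (at Q=0): P_max = 34
Quantity demanded at P* = 24:
Q* = (34 - 24)/3 = 10/3
CS = (1/2) * Q* * (P_max - P*)
CS = (1/2) * 10/3 * (34 - 24)
CS = (1/2) * 10/3 * 10 = 50/3

50/3


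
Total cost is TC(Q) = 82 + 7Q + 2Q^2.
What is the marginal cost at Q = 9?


MC = dTC/dQ = 7 + 2*2*Q
At Q = 9:
MC = 7 + 4*9
MC = 7 + 36 = 43

43


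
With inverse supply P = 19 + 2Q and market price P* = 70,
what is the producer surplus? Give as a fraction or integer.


Minimum supply price (at Q=0): P_min = 19
Quantity supplied at P* = 70:
Q* = (70 - 19)/2 = 51/2
PS = (1/2) * Q* * (P* - P_min)
PS = (1/2) * 51/2 * (70 - 19)
PS = (1/2) * 51/2 * 51 = 2601/4

2601/4


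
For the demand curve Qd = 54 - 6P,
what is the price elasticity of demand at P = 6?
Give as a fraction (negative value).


dQ/dP = -6
At P = 6: Q = 54 - 6*6 = 18
E = (dQ/dP)(P/Q) = (-6)(6/18) = -2

-2


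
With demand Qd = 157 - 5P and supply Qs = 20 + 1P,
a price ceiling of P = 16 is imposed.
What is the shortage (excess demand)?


At P = 16:
Qd = 157 - 5*16 = 77
Qs = 20 + 1*16 = 36
Shortage = Qd - Qs = 77 - 36 = 41

41


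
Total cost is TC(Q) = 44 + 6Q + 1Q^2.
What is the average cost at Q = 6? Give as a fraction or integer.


TC(6) = 44 + 6*6 + 1*6^2
TC(6) = 44 + 36 + 36 = 116
AC = TC/Q = 116/6 = 58/3

58/3


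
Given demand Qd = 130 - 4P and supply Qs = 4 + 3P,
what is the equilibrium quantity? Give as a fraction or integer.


First find equilibrium price:
130 - 4P = 4 + 3P
P* = 126/7 = 18
Then substitute into demand:
Q* = 130 - 4 * 18 = 58

58


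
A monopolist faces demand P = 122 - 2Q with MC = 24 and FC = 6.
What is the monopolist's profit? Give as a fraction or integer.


MR = MC: 122 - 4Q = 24
Q* = 49/2
P* = 122 - 2*49/2 = 73
Profit = (P* - MC)*Q* - FC
= (73 - 24)*49/2 - 6
= 49*49/2 - 6
= 2401/2 - 6 = 2389/2

2389/2


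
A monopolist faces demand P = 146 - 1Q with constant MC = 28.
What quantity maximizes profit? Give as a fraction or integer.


TR = P*Q = (146 - 1Q)Q = 146Q - 1Q^2
MR = dTR/dQ = 146 - 2Q
Set MR = MC:
146 - 2Q = 28
118 = 2Q
Q* = 118/2 = 59

59


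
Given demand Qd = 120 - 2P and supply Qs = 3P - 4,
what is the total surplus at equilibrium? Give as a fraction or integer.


Find equilibrium: 120 - 2P = 3P - 4
120 + 4 = 5P
P* = 124/5 = 124/5
Q* = 3*124/5 - 4 = 352/5
Inverse demand: P = 60 - Q/2, so P_max = 60
Inverse supply: P = 4/3 + Q/3, so P_min = 4/3
CS = (1/2) * 352/5 * (60 - 124/5) = 30976/25
PS = (1/2) * 352/5 * (124/5 - 4/3) = 61952/75
TS = CS + PS = 30976/25 + 61952/75 = 30976/15

30976/15


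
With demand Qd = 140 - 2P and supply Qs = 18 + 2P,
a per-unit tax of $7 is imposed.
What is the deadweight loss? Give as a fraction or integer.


Pre-tax equilibrium quantity: Q* = 79
Post-tax equilibrium quantity: Q_tax = 72
Reduction in quantity: Q* - Q_tax = 7
DWL = (1/2) * tax * (Q* - Q_tax)
DWL = (1/2) * 7 * 7 = 49/2

49/2


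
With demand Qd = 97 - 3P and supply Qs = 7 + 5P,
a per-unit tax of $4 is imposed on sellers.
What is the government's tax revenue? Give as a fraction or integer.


With tax on sellers, new supply: Qs' = 7 + 5(P - 4)
= 5P - 13
New equilibrium quantity:
Q_new = 223/4
Tax revenue = tax * Q_new = 4 * 223/4 = 223

223


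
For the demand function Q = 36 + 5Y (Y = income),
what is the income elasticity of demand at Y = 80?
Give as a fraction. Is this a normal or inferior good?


dQ/dY = 5
At Y = 80: Q = 36 + 5*80 = 436
Ey = (dQ/dY)(Y/Q) = 5 * 80 / 436 = 100/109
Since Ey > 0, this is a normal good.

100/109 (normal good)


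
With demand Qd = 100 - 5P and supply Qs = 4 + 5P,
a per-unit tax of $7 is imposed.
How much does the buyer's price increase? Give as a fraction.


With a per-unit tax, the buyer's price increase depends on relative slopes.
Supply slope: d = 5, Demand slope: b = 5
Buyer's price increase = d * tax / (b + d)
= 5 * 7 / (5 + 5)
= 35 / 10 = 7/2

7/2


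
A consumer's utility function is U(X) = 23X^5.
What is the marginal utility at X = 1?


MU = dU/dX = 23*5*X^(5-1)
MU = 115*X^4
At X = 1:
MU = 115 * 1^4
MU = 115 * 1 = 115

115


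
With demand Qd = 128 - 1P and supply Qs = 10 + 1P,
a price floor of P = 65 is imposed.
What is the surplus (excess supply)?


At P = 65:
Qd = 128 - 1*65 = 63
Qs = 10 + 1*65 = 75
Surplus = Qs - Qd = 75 - 63 = 12

12


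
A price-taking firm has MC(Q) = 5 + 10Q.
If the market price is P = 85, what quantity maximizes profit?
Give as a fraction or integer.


In perfect competition, profit is maximized where P = MC.
85 = 5 + 10Q
80 = 10Q
Q* = 80/10 = 8

8


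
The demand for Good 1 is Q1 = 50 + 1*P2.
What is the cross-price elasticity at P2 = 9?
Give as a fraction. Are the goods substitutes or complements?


dQ1/dP2 = 1
At P2 = 9: Q1 = 50 + 1*9 = 59
Exy = (dQ1/dP2)(P2/Q1) = 1 * 9 / 59 = 9/59
Since Exy > 0, the goods are substitutes.

9/59 (substitutes)


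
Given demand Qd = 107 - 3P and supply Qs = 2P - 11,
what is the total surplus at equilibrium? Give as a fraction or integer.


Find equilibrium: 107 - 3P = 2P - 11
107 + 11 = 5P
P* = 118/5 = 118/5
Q* = 2*118/5 - 11 = 181/5
Inverse demand: P = 107/3 - Q/3, so P_max = 107/3
Inverse supply: P = 11/2 + Q/2, so P_min = 11/2
CS = (1/2) * 181/5 * (107/3 - 118/5) = 32761/150
PS = (1/2) * 181/5 * (118/5 - 11/2) = 32761/100
TS = CS + PS = 32761/150 + 32761/100 = 32761/60

32761/60


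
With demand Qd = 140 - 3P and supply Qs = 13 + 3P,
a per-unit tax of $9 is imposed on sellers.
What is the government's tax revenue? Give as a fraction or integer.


With tax on sellers, new supply: Qs' = 13 + 3(P - 9)
= 3P - 14
New equilibrium quantity:
Q_new = 63
Tax revenue = tax * Q_new = 9 * 63 = 567

567


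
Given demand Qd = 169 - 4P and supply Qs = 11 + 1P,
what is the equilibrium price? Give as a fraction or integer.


At equilibrium, Qd = Qs.
169 - 4P = 11 + 1P
169 - 11 = 4P + 1P
158 = 5P
P* = 158/5 = 158/5

158/5


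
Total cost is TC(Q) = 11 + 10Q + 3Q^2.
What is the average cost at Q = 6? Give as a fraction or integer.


TC(6) = 11 + 10*6 + 3*6^2
TC(6) = 11 + 60 + 108 = 179
AC = TC/Q = 179/6 = 179/6

179/6


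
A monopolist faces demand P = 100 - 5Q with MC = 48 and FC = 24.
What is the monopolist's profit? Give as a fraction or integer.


MR = MC: 100 - 10Q = 48
Q* = 26/5
P* = 100 - 5*26/5 = 74
Profit = (P* - MC)*Q* - FC
= (74 - 48)*26/5 - 24
= 26*26/5 - 24
= 676/5 - 24 = 556/5

556/5


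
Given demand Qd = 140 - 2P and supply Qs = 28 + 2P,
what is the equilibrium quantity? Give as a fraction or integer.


First find equilibrium price:
140 - 2P = 28 + 2P
P* = 112/4 = 28
Then substitute into demand:
Q* = 140 - 2 * 28 = 84

84


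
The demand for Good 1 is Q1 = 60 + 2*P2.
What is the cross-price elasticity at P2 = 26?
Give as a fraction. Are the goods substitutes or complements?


dQ1/dP2 = 2
At P2 = 26: Q1 = 60 + 2*26 = 112
Exy = (dQ1/dP2)(P2/Q1) = 2 * 26 / 112 = 13/28
Since Exy > 0, the goods are substitutes.

13/28 (substitutes)


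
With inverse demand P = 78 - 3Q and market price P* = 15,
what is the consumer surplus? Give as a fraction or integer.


Maximum willingness to pay (at Q=0): P_max = 78
Quantity demanded at P* = 15:
Q* = (78 - 15)/3 = 21
CS = (1/2) * Q* * (P_max - P*)
CS = (1/2) * 21 * (78 - 15)
CS = (1/2) * 21 * 63 = 1323/2

1323/2


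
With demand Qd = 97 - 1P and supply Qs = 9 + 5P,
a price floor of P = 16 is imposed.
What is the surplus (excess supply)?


At P = 16:
Qd = 97 - 1*16 = 81
Qs = 9 + 5*16 = 89
Surplus = Qs - Qd = 89 - 81 = 8

8


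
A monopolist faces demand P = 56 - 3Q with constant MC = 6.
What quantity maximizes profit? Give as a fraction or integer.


TR = P*Q = (56 - 3Q)Q = 56Q - 3Q^2
MR = dTR/dQ = 56 - 6Q
Set MR = MC:
56 - 6Q = 6
50 = 6Q
Q* = 50/6 = 25/3

25/3


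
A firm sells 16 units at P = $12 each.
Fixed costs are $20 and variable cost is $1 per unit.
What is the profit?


Total Revenue = P * Q = 12 * 16 = $192
Total Cost = FC + VC*Q = 20 + 1*16 = $36
Profit = TR - TC = 192 - 36 = $156

$156


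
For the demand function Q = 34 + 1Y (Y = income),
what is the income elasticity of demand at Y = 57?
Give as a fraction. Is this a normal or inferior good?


dQ/dY = 1
At Y = 57: Q = 34 + 1*57 = 91
Ey = (dQ/dY)(Y/Q) = 1 * 57 / 91 = 57/91
Since Ey > 0, this is a normal good.

57/91 (normal good)


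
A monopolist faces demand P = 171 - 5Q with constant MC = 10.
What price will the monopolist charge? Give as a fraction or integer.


MR = 171 - 10Q
Set MR = MC: 171 - 10Q = 10
Q* = 161/10
Substitute into demand:
P* = 171 - 5*161/10 = 181/2

181/2


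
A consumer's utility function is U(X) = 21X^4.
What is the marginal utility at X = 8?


MU = dU/dX = 21*4*X^(4-1)
MU = 84*X^3
At X = 8:
MU = 84 * 8^3
MU = 84 * 512 = 43008

43008


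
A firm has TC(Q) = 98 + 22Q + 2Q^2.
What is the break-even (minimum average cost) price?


AC(Q) = 98/Q + 22 + 2Q
To minimize: dAC/dQ = -98/Q^2 + 2 = 0
Q^2 = 98/2 = 49
Q* = 7
Min AC = 98/7 + 22 + 2*7
Min AC = 14 + 22 + 14 = 50

50


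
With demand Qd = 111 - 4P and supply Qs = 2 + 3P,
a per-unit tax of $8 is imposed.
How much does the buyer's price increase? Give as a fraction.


With a per-unit tax, the buyer's price increase depends on relative slopes.
Supply slope: d = 3, Demand slope: b = 4
Buyer's price increase = d * tax / (b + d)
= 3 * 8 / (4 + 3)
= 24 / 7 = 24/7

24/7


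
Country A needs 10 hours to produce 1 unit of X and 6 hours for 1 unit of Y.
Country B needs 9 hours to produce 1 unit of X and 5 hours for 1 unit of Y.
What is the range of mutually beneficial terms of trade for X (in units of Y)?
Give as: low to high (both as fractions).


Opportunity cost of X for Country A = hours_X / hours_Y = 10/6 = 5/3 units of Y
Opportunity cost of X for Country B = hours_X / hours_Y = 9/5 = 9/5 units of Y
Terms of trade must be between the two opportunity costs.
Range: 5/3 to 9/5

5/3 to 9/5


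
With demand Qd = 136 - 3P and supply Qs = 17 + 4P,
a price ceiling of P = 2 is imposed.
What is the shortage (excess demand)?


At P = 2:
Qd = 136 - 3*2 = 130
Qs = 17 + 4*2 = 25
Shortage = Qd - Qs = 130 - 25 = 105

105


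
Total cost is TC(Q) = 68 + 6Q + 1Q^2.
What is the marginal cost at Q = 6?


MC = dTC/dQ = 6 + 2*1*Q
At Q = 6:
MC = 6 + 2*6
MC = 6 + 12 = 18

18


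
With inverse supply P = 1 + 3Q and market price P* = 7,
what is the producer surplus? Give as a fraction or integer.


Minimum supply price (at Q=0): P_min = 1
Quantity supplied at P* = 7:
Q* = (7 - 1)/3 = 2
PS = (1/2) * Q* * (P* - P_min)
PS = (1/2) * 2 * (7 - 1)
PS = (1/2) * 2 * 6 = 6

6


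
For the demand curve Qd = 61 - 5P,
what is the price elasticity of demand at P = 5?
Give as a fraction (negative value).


dQ/dP = -5
At P = 5: Q = 61 - 5*5 = 36
E = (dQ/dP)(P/Q) = (-5)(5/36) = -25/36

-25/36


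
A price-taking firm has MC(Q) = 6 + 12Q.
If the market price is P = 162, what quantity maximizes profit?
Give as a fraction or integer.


In perfect competition, profit is maximized where P = MC.
162 = 6 + 12Q
156 = 12Q
Q* = 156/12 = 13

13


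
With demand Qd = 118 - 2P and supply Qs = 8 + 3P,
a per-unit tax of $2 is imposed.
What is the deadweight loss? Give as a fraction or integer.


Pre-tax equilibrium quantity: Q* = 74
Post-tax equilibrium quantity: Q_tax = 358/5
Reduction in quantity: Q* - Q_tax = 12/5
DWL = (1/2) * tax * (Q* - Q_tax)
DWL = (1/2) * 2 * 12/5 = 12/5

12/5


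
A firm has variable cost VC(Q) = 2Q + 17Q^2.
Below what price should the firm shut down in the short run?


AVC(Q) = VC(Q)/Q = 2 + 17Q
AVC is increasing in Q, so minimum AVC is at Q -> 0+.
Min AVC = 2
The firm should shut down if P < 2.

2
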